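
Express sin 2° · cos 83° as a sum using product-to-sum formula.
sin 2° cos 83° = (1/2)[sin(2°+83°) + sin(2°-83°)]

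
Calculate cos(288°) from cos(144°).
cos(288°) = cos²144° - sin²144° = 0.309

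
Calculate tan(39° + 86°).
tan(39° + 86°) = (tan 39° + tan 86°)/(1 - tan 39° tan 86°) = -1.428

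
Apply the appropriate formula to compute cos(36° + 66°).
cos(36° + 66°) = cos 36° cos 66° - sin 36° sin 66° = -0.2079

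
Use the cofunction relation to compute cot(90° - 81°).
cot(90° - 81°) = tan(81°) = 6.314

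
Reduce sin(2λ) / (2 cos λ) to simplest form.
sin(2λ) / (2 cos λ) = sin λ (using Double angle)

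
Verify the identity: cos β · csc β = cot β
LHS = cos β · (1/sin β) = cos β/sin β = cot β = RHS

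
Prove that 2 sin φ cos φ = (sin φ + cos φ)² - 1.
RHS = sin²φ + 2 sin φ cos φ + cos²φ - 1 = (sin²φ + cos²φ) + 2 sin φ cos φ - 1 = 1 + 2 sin φ cos φ - 1 = 2 sin φ cos φ = LHS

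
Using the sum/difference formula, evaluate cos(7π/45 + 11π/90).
cos(7π/45 + 11π/90) = cos 7π/45 cos 11π/90 - sin 7π/45 sin 11π/90 = 0.6428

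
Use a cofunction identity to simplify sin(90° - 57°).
sin(90° - 57°) = cos(57°)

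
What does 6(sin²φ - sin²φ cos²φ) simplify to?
6(sin²φ - sin²φ cos²φ) = 6(sin⁴φ) (using Factoring)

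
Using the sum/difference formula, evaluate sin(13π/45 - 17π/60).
sin(13π/45 - 17π/60) = sin 13π/45 cos 17π/60 - cos 13π/45 sin 17π/60 = 0.01745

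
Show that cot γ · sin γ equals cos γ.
LHS = (cos γ/sin γ) · sin γ = cos γ = RHS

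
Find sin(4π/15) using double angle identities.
sin(4π/15) = 2 sin 2π/15 cos 2π/15 = 0.7431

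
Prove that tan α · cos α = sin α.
LHS = (sin α/cos α) · cos α = sin α = RHS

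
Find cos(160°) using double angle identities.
cos(160°) = cos²80° - sin²80° = -0.9397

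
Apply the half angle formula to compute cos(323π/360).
cos(323π/360) = -√((1 + cos 323π/180)/2) = -0.9483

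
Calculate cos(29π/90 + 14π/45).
cos(29π/90 + 14π/45) = cos 29π/90 cos 14π/45 - sin 29π/90 sin 14π/45 = -0.4067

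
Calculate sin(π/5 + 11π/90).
sin(π/5 + 11π/90) = sin π/5 cos 11π/90 + cos π/5 sin 11π/90 = 0.848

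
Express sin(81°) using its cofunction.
sin(81°) = cos(90° - 81°) = cos(9°)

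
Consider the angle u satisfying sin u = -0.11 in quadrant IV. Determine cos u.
cos u = √(1 - sin²u) = 0.9939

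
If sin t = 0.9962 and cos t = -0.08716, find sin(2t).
sin(2t) = 2 sin t cos t = -0.1737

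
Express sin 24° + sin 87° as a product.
sin 24° + sin 87° = 2 sin(55.5°) cos(-31.5°)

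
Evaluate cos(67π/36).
cos(67π/36) = 0.9063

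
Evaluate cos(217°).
cos(217°) = -0.7986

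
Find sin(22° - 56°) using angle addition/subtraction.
sin(22° - 56°) = sin 22° cos 56° - cos 22° sin 56° = -0.5592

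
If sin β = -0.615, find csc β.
csc β = 1/sin β = -1.626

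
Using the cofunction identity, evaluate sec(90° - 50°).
sec(90° - 50°) = csc(50°) = 1.305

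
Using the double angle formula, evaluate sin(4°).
sin(4°) = 2 sin 2° cos 2° = 0.06976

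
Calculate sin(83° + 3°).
sin(83° + 3°) = sin 83° cos 3° + cos 83° sin 3° = 0.9976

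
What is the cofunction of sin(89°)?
sin(89°) = cos(90° - 89°) = cos(1°)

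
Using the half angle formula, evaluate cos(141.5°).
cos(141.5°) = -√((1 + cos 283°)/2) = -0.7826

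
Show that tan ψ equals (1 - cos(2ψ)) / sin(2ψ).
RHS = 2sin²ψ / (2 sin ψ cos ψ) = sin ψ/cos ψ = tan ψ = LHS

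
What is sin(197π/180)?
sin(197π/180) = -0.2924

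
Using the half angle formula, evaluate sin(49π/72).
sin(49π/72) = √((1 - cos 49π/36)/2) = 0.8434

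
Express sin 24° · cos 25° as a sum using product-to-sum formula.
sin 24° cos 25° = (1/2)[sin(24°+25°) + sin(24°-25°)]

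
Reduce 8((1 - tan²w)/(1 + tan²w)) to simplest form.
8((1 - tan²w)/(1 + tan²w)) = 8(cos(2w)) (using Double angle)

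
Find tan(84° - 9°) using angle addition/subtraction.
tan(84° - 9°) = (tan 84° - tan 9°)/(1 + tan 84° tan 9°) = 2+√3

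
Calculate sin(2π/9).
sin(2π/9) = 0.6428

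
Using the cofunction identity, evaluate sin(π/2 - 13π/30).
sin(π/2 - 13π/30) = cos(13π/30) = 0.2079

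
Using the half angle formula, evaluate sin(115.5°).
sin(115.5°) = √((1 - cos 231°)/2) = 0.9026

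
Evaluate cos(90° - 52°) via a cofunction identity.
cos(90° - 52°) = sin(52°) = 0.788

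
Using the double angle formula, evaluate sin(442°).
sin(442°) = 2 sin 221° cos 221° = 0.9903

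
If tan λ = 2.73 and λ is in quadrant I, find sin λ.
sin λ = 0.939 (using tan²λ + 1 = sec²λ)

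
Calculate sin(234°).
sin(234°) = -0.809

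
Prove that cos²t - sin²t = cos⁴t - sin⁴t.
RHS = (cos²t - sin²t)(cos²t + sin²t) = (cos²t - sin²t) · 1 = cos²t - sin²t = LHS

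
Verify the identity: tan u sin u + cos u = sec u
LHS = sin²u/cos u + cos u = (sin²u + cos²u)/cos u = 1/cos u = sec u = RHS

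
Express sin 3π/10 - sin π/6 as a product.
sin 3π/10 - sin π/6 = 2 cos(7π/30) sin(π/15)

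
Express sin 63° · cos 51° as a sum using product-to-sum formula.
sin 63° cos 51° = (1/2)[sin(63°+51°) + sin(63°-51°)]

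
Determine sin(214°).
sin(214°) = -0.5592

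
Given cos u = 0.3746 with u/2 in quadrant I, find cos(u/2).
cos(u/2) = ±√((1 + cos u)/2); positive since u/2 ∈ QI, so cos(u/2) = 0.829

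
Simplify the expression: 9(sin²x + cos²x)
9(sin²x + cos²x) = 9 (using Pythagorean identity)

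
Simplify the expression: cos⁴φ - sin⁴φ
cos⁴φ - sin⁴φ = cos(2φ) (using Factoring + double angle)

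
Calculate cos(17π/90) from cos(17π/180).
cos(17π/90) = cos²17π/180 - sin²17π/180 = 0.829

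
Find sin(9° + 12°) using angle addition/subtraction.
sin(9° + 12°) = sin 9° cos 12° + cos 9° sin 12° = 0.3584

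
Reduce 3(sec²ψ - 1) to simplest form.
3(sec²ψ - 1) = 3(tan²ψ) (using Pythagorean identity)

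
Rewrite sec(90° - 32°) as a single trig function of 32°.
sec(90° - 32°) = csc(32°)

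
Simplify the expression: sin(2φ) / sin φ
sin(2φ) / sin φ = 2 cos φ (using Double angle)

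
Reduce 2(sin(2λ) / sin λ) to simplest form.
2(sin(2λ) / sin λ) = 2(2 cos λ) (using Double angle)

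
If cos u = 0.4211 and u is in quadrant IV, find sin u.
sin u = -0.907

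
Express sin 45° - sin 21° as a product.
sin 45° - sin 21° = 2 cos(33°) sin(12°)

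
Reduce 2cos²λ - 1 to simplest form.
2cos²λ - 1 = cos(2λ) (using Double angle)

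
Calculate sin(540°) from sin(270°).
sin(540°) = 2 sin 270° cos 270° = 0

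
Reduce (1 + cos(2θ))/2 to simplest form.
(1 + cos(2θ))/2 = cos²θ (using Power reduction)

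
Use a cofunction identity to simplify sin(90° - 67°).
sin(90° - 67°) = cos(67°)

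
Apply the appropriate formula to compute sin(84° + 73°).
sin(84° + 73°) = sin 84° cos 73° + cos 84° sin 73° = 0.3907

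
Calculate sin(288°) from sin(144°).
sin(288°) = 2 sin 144° cos 144° = -0.9511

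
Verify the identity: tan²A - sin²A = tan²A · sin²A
LHS = sin²A/cos²A - sin²A = sin²A(1/cos²A - 1) = sin²A · (1 - cos²A)/cos²A = sin²A · sin²A/cos²A = sin²A · tan²A = RHS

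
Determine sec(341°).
sec(341°) = 1.058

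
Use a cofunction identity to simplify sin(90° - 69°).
sin(90° - 69°) = cos(69°)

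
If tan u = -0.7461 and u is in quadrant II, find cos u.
cos u = -0.8015 (using tan²u + 1 = sec²u)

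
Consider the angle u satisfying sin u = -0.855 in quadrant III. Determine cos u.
cos u = ±√(1 - sin²u) = -0.5186 (negative in QIII)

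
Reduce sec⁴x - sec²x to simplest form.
sec⁴x - sec²x = tan⁴x + tan²x (using Pythagorean)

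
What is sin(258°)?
sin(258°) = -0.9781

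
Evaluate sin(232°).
sin(232°) = -0.788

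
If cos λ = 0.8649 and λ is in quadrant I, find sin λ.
sin λ = 0.5019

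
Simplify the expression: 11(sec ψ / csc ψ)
11(sec ψ / csc ψ) = 11(tan ψ) (using Reciprocal identities)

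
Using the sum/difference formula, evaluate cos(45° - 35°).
cos(45° - 35°) = cos 45° cos 35° + sin 45° sin 35° = 0.9848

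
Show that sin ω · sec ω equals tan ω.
LHS = sin ω · (1/cos ω) = sin ω/cos ω = tan ω = RHS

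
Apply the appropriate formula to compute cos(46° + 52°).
cos(46° + 52°) = cos 46° cos 52° - sin 46° sin 52° = -0.1392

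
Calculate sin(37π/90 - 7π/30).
sin(37π/90 - 7π/30) = sin 37π/90 cos 7π/30 - cos 37π/90 sin 7π/30 = 0.5299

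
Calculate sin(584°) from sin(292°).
sin(584°) = 2 sin 292° cos 292° = -0.6947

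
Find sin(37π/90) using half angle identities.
sin(37π/90) = √((1 - cos 37π/45)/2) = 0.9613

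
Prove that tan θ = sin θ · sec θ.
RHS = sin θ · (1/cos θ) = sin θ/cos θ = tan θ = LHS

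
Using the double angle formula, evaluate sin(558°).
sin(558°) = 2 sin 279° cos 279° = -0.309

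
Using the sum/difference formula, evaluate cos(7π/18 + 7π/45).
cos(7π/18 + 7π/45) = cos 7π/18 cos 7π/45 - sin 7π/18 sin 7π/45 = -0.1392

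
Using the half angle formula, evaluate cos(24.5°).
cos(24.5°) = √((1 + cos 49°)/2) = 0.91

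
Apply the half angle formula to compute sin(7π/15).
sin(7π/15) = √((1 - cos 14π/15)/2) = 0.9945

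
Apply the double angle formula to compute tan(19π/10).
tan(19π/10) = 2 tan 19π/20 / (1 - tan²19π/20) = -0.3249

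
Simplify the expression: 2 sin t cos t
2 sin t cos t = sin(2t) (using Double angle)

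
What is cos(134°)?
cos(134°) = -0.6947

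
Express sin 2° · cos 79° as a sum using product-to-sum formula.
sin 2° cos 79° = (1/2)[sin(2°+79°) + sin(2°-79°)]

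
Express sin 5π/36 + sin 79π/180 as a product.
sin 5π/36 + sin 79π/180 = 2 sin(13π/45) cos(-3π/20)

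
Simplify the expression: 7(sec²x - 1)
7(sec²x - 1) = 7(tan²x) (using Pythagorean identity)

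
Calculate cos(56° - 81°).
cos(56° - 81°) = cos 56° cos 81° + sin 56° sin 81° = 0.9063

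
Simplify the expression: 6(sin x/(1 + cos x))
6(sin x/(1 + cos x)) = 6(tan(x/2)) (using Half angle)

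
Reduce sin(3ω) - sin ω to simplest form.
sin(3ω) - sin ω = 2 cos(2ω) sin ω (using Sum-to-product)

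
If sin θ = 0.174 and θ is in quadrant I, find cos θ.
cos θ = 0.9847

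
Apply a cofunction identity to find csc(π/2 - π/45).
csc(π/2 - π/45) = sec(π/45) = 1.002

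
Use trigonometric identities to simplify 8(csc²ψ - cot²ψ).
8(csc²ψ - cot²ψ) = 8 (using Pythagorean identity)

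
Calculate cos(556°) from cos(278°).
cos(556°) = 1 - 2sin²278° = -0.9613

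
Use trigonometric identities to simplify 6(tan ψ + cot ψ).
6(tan ψ + cot ψ) = 6(sec ψ csc ψ) (using Quotient identities)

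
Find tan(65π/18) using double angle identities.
tan(65π/18) = 2 tan 65π/36 / (1 - tan²65π/36) = -2.747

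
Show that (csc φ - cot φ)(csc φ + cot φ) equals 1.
LHS = csc²φ - cot²φ = (1 + cot²φ) - cot²φ = 1 = RHS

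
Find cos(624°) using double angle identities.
cos(624°) = cos²312° - sin²312° = -0.1045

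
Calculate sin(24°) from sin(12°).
sin(24°) = 2 sin 12° cos 12° = 0.4067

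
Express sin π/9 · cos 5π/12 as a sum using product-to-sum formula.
sin π/9 cos 5π/12 = (1/2)[sin(π/9+5π/12) + sin(π/9-5π/12)]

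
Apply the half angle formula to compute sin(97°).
sin(97°) = √((1 - cos 194°)/2) = 0.9925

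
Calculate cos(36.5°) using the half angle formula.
cos(36.5°) = √((1 + cos 73°)/2) = 0.8039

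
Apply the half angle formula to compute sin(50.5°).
sin(50.5°) = √((1 - cos 101°)/2) = 0.7716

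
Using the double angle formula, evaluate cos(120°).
cos(120°) = cos²60° - sin²60° = -1/2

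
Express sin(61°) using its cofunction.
sin(61°) = cos(90° - 61°) = cos(29°)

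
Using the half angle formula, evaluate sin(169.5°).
sin(169.5°) = √((1 - cos 339°)/2) = 0.1822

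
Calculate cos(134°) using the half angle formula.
cos(134°) = -√((1 + cos 268°)/2) = -0.6947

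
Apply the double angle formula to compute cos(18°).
cos(18°) = cos²9° - sin²9° = 0.9511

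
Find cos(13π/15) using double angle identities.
cos(13π/15) = 1 - 2sin²13π/30 = -0.9135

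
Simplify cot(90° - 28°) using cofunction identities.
cot(90° - 28°) = tan(28°)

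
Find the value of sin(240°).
sin(240°) = -√3/2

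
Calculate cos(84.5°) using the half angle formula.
cos(84.5°) = √((1 + cos 169°)/2) = 0.09585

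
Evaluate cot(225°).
cot(225°) = 1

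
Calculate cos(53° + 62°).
cos(53° + 62°) = cos 53° cos 62° - sin 53° sin 62° = -0.4226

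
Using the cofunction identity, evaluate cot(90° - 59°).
cot(90° - 59°) = tan(59°) = 1.664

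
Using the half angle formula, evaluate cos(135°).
cos(135°) = -√((1 + cos 270°)/2) = -√2/2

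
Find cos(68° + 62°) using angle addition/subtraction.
cos(68° + 62°) = cos 68° cos 62° - sin 68° sin 62° = -0.6428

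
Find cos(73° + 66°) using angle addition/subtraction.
cos(73° + 66°) = cos 73° cos 66° - sin 73° sin 66° = -0.7547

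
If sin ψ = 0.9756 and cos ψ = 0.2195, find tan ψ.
tan ψ = sin ψ / cos ψ = 4.445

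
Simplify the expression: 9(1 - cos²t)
9(1 - cos²t) = 9(sin²t) (using Pythagorean identity)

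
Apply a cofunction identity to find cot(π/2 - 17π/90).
cot(π/2 - 17π/90) = tan(17π/90) = 0.6745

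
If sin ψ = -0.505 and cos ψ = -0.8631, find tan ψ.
tan ψ = sin ψ / cos ψ = 0.5851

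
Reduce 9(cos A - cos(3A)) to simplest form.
9(cos A - cos(3A)) = 9(2 sin(2A) sin A) (using Sum-to-product)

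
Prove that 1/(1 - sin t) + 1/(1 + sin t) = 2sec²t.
LHS = [(1 + sin t) + (1 - sin t)] / [(1 - sin t)(1 + sin t)] = 2/(1 - sin²t) = 2/cos²t = 2sec²t = RHS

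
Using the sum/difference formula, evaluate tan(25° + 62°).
tan(25° + 62°) = (tan 25° + tan 62°)/(1 - tan 25° tan 62°) = 19.08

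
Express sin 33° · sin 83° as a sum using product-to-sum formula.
sin 33° sin 83° = (1/2)[cos(33°-83°) - cos(33°+83°)]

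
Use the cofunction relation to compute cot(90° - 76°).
cot(90° - 76°) = tan(76°) = 4.011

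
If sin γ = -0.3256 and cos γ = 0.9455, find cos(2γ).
cos(2γ) = cos²γ - sin²γ = 0.788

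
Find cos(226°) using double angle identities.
cos(226°) = cos²113° - sin²113° = -0.6947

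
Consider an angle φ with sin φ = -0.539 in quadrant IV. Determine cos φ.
cos φ = √(1 - sin²φ) = 0.8423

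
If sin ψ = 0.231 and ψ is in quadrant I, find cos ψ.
cos ψ = 0.973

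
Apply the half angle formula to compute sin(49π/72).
sin(49π/72) = √((1 - cos 49π/36)/2) = 0.8434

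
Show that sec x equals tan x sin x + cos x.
RHS = sin²x/cos x + cos x = (sin²x + cos²x)/cos x = 1/cos x = sec x = LHS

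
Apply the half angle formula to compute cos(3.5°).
cos(3.5°) = √((1 + cos 7°)/2) = 0.9981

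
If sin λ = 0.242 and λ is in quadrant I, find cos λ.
cos λ = 0.9703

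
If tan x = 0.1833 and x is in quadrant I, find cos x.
cos x = 0.9836 (using tan²x + 1 = sec²x)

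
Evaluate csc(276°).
csc(276°) = -1.006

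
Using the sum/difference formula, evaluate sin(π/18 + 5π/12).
sin(π/18 + 5π/12) = sin π/18 cos 5π/12 + cos π/18 sin 5π/12 = 0.9962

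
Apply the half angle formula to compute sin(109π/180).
sin(109π/180) = √((1 - cos 109π/90)/2) = 0.9455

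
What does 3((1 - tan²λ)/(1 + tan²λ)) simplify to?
3((1 - tan²λ)/(1 + tan²λ)) = 3(cos(2λ)) (using Double angle)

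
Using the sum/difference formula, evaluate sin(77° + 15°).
sin(77° + 15°) = sin 77° cos 15° + cos 77° sin 15° = 0.9994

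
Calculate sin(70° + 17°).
sin(70° + 17°) = sin 70° cos 17° + cos 70° sin 17° = 0.9986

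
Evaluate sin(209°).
sin(209°) = -0.4848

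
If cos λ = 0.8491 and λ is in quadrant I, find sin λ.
sin λ = 0.5282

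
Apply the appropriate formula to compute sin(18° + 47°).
sin(18° + 47°) = sin 18° cos 47° + cos 18° sin 47° = 0.9063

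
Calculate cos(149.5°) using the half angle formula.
cos(149.5°) = -√((1 + cos 299°)/2) = -0.8616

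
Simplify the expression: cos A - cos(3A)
cos A - cos(3A) = 2 sin(2A) sin A (using Sum-to-product)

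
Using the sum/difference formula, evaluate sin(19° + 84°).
sin(19° + 84°) = sin 19° cos 84° + cos 19° sin 84° = 0.9744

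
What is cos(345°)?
cos(345°) = (√6+√2)/4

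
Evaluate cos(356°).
cos(356°) = 0.9976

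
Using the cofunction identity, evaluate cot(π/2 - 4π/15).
cot(π/2 - 4π/15) = tan(4π/15) = 1.111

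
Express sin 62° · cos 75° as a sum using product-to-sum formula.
sin 62° cos 75° = (1/2)[sin(62°+75°) + sin(62°-75°)]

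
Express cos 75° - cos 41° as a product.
cos 75° - cos 41° = -2 sin(58°) sin(17°)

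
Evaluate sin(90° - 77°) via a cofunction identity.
sin(90° - 77°) = cos(77°) = 0.225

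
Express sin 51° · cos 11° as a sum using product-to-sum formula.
sin 51° cos 11° = (1/2)[sin(51°+11°) + sin(51°-11°)]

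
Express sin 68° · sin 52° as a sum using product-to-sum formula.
sin 68° sin 52° = (1/2)[cos(68°-52°) - cos(68°+52°)]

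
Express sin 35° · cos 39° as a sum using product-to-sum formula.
sin 35° cos 39° = (1/2)[sin(35°+39°) + sin(35°-39°)]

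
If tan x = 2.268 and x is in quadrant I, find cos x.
cos x = 0.4034 (using tan²x + 1 = sec²x)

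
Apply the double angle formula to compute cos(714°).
cos(714°) = 1 - 2sin²357° = 0.9945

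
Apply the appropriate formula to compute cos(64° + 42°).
cos(64° + 42°) = cos 64° cos 42° - sin 64° sin 42° = -0.2756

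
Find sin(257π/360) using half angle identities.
sin(257π/360) = √((1 - cos 257π/180)/2) = 0.7826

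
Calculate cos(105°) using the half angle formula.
cos(105°) = -√((1 + cos 210°)/2) = -(√6-√2)/4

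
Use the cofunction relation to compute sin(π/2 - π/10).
sin(π/2 - π/10) = cos(π/10) = 0.9511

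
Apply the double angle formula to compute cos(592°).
cos(592°) = cos²296° - sin²296° = -0.6157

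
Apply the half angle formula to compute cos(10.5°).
cos(10.5°) = √((1 + cos 21°)/2) = 0.9833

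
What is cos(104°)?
cos(104°) = -0.2419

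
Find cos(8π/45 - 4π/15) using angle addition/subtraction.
cos(8π/45 - 4π/15) = cos 8π/45 cos 4π/15 + sin 8π/45 sin 4π/15 = 0.9613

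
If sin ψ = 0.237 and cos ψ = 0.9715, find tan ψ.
tan ψ = sin ψ / cos ψ = 0.244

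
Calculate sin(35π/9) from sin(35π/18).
sin(35π/9) = 2 sin 35π/18 cos 35π/18 = -0.342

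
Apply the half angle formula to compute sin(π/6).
sin(π/6) = √((1 - cos π/3)/2) = 1/2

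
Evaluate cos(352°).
cos(352°) = 0.9903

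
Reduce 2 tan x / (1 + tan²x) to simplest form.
2 tan x / (1 + tan²x) = sin(2x) (using Double angle)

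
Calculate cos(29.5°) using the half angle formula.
cos(29.5°) = √((1 + cos 59°)/2) = 0.8704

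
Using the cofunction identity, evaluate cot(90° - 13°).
cot(90° - 13°) = tan(13°) = 0.2309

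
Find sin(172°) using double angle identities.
sin(172°) = 2 sin 86° cos 86° = 0.1392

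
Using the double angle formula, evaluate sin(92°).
sin(92°) = 2 sin 46° cos 46° = 0.9994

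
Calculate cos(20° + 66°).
cos(20° + 66°) = cos 20° cos 66° - sin 20° sin 66° = 0.06976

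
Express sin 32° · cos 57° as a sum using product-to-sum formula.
sin 32° cos 57° = (1/2)[sin(32°+57°) + sin(32°-57°)]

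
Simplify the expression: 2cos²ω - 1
2cos²ω - 1 = cos(2ω) (using Double angle)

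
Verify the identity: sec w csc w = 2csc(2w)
RHS = 2/sin(2w) = 2/(2 sin w cos w) = 1/(sin w cos w) = (1/cos w)(1/sin w) = sec w csc w = LHS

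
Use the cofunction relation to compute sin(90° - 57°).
sin(90° - 57°) = cos(57°) = 0.5446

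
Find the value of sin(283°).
sin(283°) = -0.9744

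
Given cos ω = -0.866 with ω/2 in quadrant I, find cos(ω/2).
cos(ω/2) = ±√((1 + cos ω)/2); positive since ω/2 ∈ QI, so cos(ω/2) = 0.2588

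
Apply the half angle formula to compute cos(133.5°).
cos(133.5°) = -√((1 + cos 267°)/2) = -0.6884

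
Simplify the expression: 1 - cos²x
1 - cos²x = sin²x (using Pythagorean identity)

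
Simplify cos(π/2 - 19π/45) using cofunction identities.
cos(π/2 - 19π/45) = sin(19π/45)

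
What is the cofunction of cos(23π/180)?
cos(23π/180) = sin(π/2 - 23π/180) = sin(67π/180)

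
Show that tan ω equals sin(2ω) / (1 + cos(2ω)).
RHS = 2 sin ω cos ω / (2cos²ω) = sin ω/cos ω = tan ω = LHS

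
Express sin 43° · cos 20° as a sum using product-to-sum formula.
sin 43° cos 20° = (1/2)[sin(43°+20°) + sin(43°-20°)]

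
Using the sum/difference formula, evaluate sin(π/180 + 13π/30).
sin(π/180 + 13π/30) = sin π/180 cos 13π/30 + cos π/180 sin 13π/30 = 0.9816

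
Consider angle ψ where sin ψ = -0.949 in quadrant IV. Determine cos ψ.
cos ψ = √(1 - sin²ψ) = 0.3153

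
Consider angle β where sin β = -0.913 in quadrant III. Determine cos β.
cos β = ±√(1 - sin²β) = -0.408 (negative in QIII)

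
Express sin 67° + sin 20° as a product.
sin 67° + sin 20° = 2 sin(43.5°) cos(23.5°)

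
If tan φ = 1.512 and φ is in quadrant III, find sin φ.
sin φ = -0.8341 (using tan²φ + 1 = sec²φ)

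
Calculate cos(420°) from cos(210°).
cos(420°) = cos²210° - sin²210° = 1/2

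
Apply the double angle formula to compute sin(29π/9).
sin(29π/9) = 2 sin 29π/18 cos 29π/18 = -0.6428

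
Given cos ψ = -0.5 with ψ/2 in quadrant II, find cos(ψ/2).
cos(ψ/2) = ±√((1 + cos ψ)/2); negative since ψ/2 ∈ QII, so cos(ψ/2) = -1/2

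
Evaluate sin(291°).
sin(291°) = -0.9336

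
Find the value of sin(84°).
sin(84°) = 0.9945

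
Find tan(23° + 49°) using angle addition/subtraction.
tan(23° + 49°) = (tan 23° + tan 49°)/(1 - tan 23° tan 49°) = 3.078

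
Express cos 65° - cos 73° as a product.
cos 65° - cos 73° = -2 sin(69°) sin(-4°)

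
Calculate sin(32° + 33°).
sin(32° + 33°) = sin 32° cos 33° + cos 32° sin 33° = 0.9063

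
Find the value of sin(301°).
sin(301°) = -0.8572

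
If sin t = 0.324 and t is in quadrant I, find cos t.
cos t = 0.9461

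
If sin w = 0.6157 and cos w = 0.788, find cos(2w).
cos(2w) = cos²w - sin²w = 0.2419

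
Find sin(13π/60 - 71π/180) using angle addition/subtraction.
sin(13π/60 - 71π/180) = sin 13π/60 cos 71π/180 - cos 13π/60 sin 71π/180 = -0.5299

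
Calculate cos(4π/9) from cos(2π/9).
cos(4π/9) = cos²2π/9 - sin²2π/9 = 0.1736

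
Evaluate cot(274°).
cot(274°) = -0.06993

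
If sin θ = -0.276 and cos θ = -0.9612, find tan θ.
tan θ = sin θ / cos θ = 0.2871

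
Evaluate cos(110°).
cos(110°) = -0.342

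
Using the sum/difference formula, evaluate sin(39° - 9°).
sin(39° - 9°) = sin 39° cos 9° - cos 39° sin 9° = 1/2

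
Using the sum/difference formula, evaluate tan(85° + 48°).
tan(85° + 48°) = (tan 85° + tan 48°)/(1 - tan 85° tan 48°) = -1.072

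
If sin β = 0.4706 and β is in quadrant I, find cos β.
cos β = 0.8823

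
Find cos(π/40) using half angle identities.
cos(π/40) = √((1 + cos π/20)/2) = 0.9969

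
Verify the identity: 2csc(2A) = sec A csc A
LHS = 2/sin(2A) = 2/(2 sin A cos A) = 1/(sin A cos A) = (1/cos A)(1/sin A) = sec A csc A = RHS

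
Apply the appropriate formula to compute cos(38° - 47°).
cos(38° - 47°) = cos 38° cos 47° + sin 38° sin 47° = 0.9877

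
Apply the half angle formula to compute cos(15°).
cos(15°) = √((1 + cos 30°)/2) = (√6+√2)/4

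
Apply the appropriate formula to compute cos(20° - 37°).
cos(20° - 37°) = cos 20° cos 37° + sin 20° sin 37° = 0.9563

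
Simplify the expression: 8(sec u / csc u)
8(sec u / csc u) = 8(tan u) (using Reciprocal identities)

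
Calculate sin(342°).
sin(342°) = -0.309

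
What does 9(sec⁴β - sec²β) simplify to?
9(sec⁴β - sec²β) = 9(tan⁴β + tan²β) (using Pythagorean)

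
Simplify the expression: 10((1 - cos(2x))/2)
10((1 - cos(2x))/2) = 10(sin²x) (using Power reduction)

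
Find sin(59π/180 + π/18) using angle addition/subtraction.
sin(59π/180 + π/18) = sin 59π/180 cos π/18 + cos 59π/180 sin π/18 = 0.9336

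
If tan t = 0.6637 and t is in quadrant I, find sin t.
sin t = 0.553 (using tan²t + 1 = sec²t)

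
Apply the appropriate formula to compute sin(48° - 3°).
sin(48° - 3°) = sin 48° cos 3° - cos 48° sin 3° = √2/2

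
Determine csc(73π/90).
csc(73π/90) = 1.788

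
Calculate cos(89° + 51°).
cos(89° + 51°) = cos 89° cos 51° - sin 89° sin 51° = -0.766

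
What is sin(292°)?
sin(292°) = -0.9272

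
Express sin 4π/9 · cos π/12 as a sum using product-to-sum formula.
sin 4π/9 cos π/12 = (1/2)[sin(4π/9+π/12) + sin(4π/9-π/12)]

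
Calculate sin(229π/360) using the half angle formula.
sin(229π/360) = √((1 - cos 229π/180)/2) = 0.91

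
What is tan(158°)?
tan(158°) = -0.404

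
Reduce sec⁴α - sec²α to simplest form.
sec⁴α - sec²α = tan⁴α + tan²α (using Pythagorean)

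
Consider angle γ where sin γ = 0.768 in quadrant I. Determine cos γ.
cos γ = √(1 - sin²γ) = 0.6404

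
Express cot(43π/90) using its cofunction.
cot(43π/90) = tan(π/2 - 43π/90) = tan(π/45)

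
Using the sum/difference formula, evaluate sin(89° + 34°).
sin(89° + 34°) = sin 89° cos 34° + cos 89° sin 34° = 0.8387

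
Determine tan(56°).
tan(56°) = 1.483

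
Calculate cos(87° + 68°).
cos(87° + 68°) = cos 87° cos 68° - sin 87° sin 68° = -0.9063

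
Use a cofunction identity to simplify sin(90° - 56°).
sin(90° - 56°) = cos(56°)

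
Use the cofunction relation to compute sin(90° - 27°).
sin(90° - 27°) = cos(27°) = 0.891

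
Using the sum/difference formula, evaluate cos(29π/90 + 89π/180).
cos(29π/90 + 89π/180) = cos 29π/90 cos 89π/180 - sin 29π/90 sin 89π/180 = -0.8387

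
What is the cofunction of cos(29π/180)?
cos(29π/180) = sin(π/2 - 29π/180) = sin(61π/180)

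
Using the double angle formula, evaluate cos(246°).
cos(246°) = cos²123° - sin²123° = -0.4067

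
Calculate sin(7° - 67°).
sin(7° - 67°) = sin 7° cos 67° - cos 7° sin 67° = -√3/2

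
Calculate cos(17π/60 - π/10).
cos(17π/60 - π/10) = cos 17π/60 cos π/10 + sin 17π/60 sin π/10 = 0.8387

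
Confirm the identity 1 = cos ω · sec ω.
RHS = cos ω · (1/cos ω) = 1 = LHS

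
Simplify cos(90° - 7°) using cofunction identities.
cos(90° - 7°) = sin(7°)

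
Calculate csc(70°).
csc(70°) = 1.064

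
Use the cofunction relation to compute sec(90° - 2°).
sec(90° - 2°) = csc(2°) = 28.65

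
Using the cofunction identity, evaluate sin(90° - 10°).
sin(90° - 10°) = cos(10°) = 0.9848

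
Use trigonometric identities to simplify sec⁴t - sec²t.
sec⁴t - sec²t = tan⁴t + tan²t (using Pythagorean)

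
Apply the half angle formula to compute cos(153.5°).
cos(153.5°) = -√((1 + cos 307°)/2) = -0.8949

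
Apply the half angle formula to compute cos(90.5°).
cos(90.5°) = -√((1 + cos 181°)/2) = -0.008727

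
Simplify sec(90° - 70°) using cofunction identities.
sec(90° - 70°) = csc(70°)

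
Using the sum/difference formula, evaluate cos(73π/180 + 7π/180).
cos(73π/180 + 7π/180) = cos 73π/180 cos 7π/180 - sin 73π/180 sin 7π/180 = 0.1736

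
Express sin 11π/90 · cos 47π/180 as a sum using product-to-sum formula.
sin 11π/90 cos 47π/180 = (1/2)[sin(11π/90+47π/180) + sin(11π/90-47π/180)]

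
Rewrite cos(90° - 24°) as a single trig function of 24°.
cos(90° - 24°) = sin(24°)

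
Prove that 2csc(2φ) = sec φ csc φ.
LHS = 2/sin(2φ) = 2/(2 sin φ cos φ) = 1/(sin φ cos φ) = (1/cos φ)(1/sin φ) = sec φ csc φ = RHS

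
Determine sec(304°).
sec(304°) = 1.788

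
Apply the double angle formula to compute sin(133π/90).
sin(133π/90) = 2 sin 133π/180 cos 133π/180 = -0.9976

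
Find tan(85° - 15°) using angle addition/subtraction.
tan(85° - 15°) = (tan 85° - tan 15°)/(1 + tan 85° tan 15°) = 2.747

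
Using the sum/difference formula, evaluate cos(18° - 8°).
cos(18° - 8°) = cos 18° cos 8° + sin 18° sin 8° = 0.9848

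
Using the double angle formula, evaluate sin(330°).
sin(330°) = 2 sin 165° cos 165° = -1/2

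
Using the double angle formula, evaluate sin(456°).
sin(456°) = 2 sin 228° cos 228° = 0.9945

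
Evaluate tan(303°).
tan(303°) = -1.54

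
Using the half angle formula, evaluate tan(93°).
tan(93°) = sin 186° / (1 + cos 186°) = -19.08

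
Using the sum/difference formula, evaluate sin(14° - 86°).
sin(14° - 86°) = sin 14° cos 86° - cos 14° sin 86° = -0.9511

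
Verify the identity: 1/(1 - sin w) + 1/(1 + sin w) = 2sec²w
LHS = [(1 + sin w) + (1 - sin w)] / [(1 - sin w)(1 + sin w)] = 2/(1 - sin²w) = 2/cos²w = 2sec²w = RHS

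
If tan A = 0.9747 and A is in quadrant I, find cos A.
cos A = 0.7161 (using tan²A + 1 = sec²A)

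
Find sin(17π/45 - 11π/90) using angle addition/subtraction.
sin(17π/45 - 11π/90) = sin 17π/45 cos 11π/90 - cos 17π/45 sin 11π/90 = 0.7193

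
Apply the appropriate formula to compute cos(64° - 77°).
cos(64° - 77°) = cos 64° cos 77° + sin 64° sin 77° = 0.9744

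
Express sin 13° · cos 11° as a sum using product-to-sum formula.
sin 13° cos 11° = (1/2)[sin(13°+11°) + sin(13°-11°)]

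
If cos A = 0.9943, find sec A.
sec A = 1/cos A = 1.006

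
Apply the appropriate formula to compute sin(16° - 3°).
sin(16° - 3°) = sin 16° cos 3° - cos 16° sin 3° = 0.225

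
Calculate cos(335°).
cos(335°) = 0.9063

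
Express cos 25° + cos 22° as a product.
cos 25° + cos 22° = 2 cos(23.5°) cos(1.5°)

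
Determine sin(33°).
sin(33°) = 0.5446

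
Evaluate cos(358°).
cos(358°) = 0.9994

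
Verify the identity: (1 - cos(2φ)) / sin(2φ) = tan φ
LHS = 2sin²φ / (2 sin φ cos φ) = sin φ/cos φ = tan φ = RHS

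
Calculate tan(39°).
tan(39°) = 0.8098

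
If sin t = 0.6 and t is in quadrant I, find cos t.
cos t = 0.8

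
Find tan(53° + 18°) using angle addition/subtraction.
tan(53° + 18°) = (tan 53° + tan 18°)/(1 - tan 53° tan 18°) = 2.904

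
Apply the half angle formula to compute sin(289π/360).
sin(289π/360) = √((1 - cos 289π/180)/2) = 0.5807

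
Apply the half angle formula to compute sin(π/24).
sin(π/24) = √((1 - cos π/12)/2) = 0.1305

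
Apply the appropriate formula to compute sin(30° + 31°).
sin(30° + 31°) = sin 30° cos 31° + cos 30° sin 31° = 0.8746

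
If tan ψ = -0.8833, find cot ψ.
cot ψ = 1/tan ψ = -1.132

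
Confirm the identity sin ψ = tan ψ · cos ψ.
RHS = (sin ψ/cos ψ) · cos ψ = sin ψ = LHS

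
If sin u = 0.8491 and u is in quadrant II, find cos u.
cos u = -0.5282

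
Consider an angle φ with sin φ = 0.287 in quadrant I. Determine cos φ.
cos φ = √(1 - sin²φ) = 0.9579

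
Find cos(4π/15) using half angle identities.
cos(4π/15) = √((1 + cos 8π/15)/2) = 0.6691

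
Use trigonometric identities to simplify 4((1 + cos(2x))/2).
4((1 + cos(2x))/2) = 4(cos²x) (using Power reduction)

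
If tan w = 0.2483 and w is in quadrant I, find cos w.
cos w = 0.9705 (using tan²w + 1 = sec²w)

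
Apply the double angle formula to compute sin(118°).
sin(118°) = 2 sin 59° cos 59° = 0.8829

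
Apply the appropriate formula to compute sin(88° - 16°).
sin(88° - 16°) = sin 88° cos 16° - cos 88° sin 16° = 0.9511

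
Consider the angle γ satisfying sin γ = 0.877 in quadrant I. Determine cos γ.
cos γ = √(1 - sin²γ) = 0.4805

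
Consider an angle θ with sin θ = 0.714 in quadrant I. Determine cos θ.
cos θ = √(1 - sin²θ) = 0.7001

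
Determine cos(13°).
cos(13°) = 0.9744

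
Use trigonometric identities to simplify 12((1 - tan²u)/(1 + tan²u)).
12((1 - tan²u)/(1 + tan²u)) = 12(cos(2u)) (using Double angle)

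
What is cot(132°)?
cot(132°) = -0.9004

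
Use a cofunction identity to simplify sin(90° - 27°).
sin(90° - 27°) = cos(27°)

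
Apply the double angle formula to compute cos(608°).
cos(608°) = cos²304° - sin²304° = -0.3746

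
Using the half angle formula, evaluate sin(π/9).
sin(π/9) = √((1 - cos 2π/9)/2) = 0.342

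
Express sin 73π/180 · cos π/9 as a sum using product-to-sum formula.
sin 73π/180 cos π/9 = (1/2)[sin(73π/180+π/9) + sin(73π/180-π/9)]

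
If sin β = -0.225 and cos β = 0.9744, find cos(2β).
cos(2β) = cos²β - sin²β = 0.8988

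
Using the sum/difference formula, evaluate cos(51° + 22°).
cos(51° + 22°) = cos 51° cos 22° - sin 51° sin 22° = 0.2924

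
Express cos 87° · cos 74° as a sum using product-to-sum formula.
cos 87° cos 74° = (1/2)[cos(87°-74°) + cos(87°+74°)]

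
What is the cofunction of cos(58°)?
cos(58°) = sin(90° - 58°) = sin(32°)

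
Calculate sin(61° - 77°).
sin(61° - 77°) = sin 61° cos 77° - cos 61° sin 77° = -0.2756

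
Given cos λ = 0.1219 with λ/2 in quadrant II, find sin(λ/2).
sin(λ/2) = ±√((1 - cos λ)/2); positive since λ/2 ∈ QII, so sin(λ/2) = 0.6626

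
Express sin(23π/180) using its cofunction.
sin(23π/180) = cos(π/2 - 23π/180) = cos(67π/180)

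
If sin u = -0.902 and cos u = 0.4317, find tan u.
tan u = sin u / cos u = -2.089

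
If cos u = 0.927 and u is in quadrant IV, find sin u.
sin u = -0.3751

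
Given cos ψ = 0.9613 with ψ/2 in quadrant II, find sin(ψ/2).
sin(ψ/2) = ±√((1 - cos ψ)/2); positive since ψ/2 ∈ QII, so sin(ψ/2) = 0.1391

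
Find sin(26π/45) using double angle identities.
sin(26π/45) = 2 sin 13π/45 cos 13π/45 = 0.9703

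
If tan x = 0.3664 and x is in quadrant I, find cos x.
cos x = 0.939 (using tan²x + 1 = sec²x)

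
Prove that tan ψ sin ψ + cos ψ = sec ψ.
LHS = sin²ψ/cos ψ + cos ψ = (sin²ψ + cos²ψ)/cos ψ = 1/cos ψ = sec ψ = RHS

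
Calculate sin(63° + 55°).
sin(63° + 55°) = sin 63° cos 55° + cos 63° sin 55° = 0.8829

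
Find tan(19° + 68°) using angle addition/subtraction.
tan(19° + 68°) = (tan 19° + tan 68°)/(1 - tan 19° tan 68°) = 19.08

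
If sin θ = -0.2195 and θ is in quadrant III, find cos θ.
cos θ = -0.9756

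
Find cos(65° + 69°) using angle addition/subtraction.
cos(65° + 69°) = cos 65° cos 69° - sin 65° sin 69° = -0.6947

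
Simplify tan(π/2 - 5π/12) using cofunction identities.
tan(π/2 - 5π/12) = cot(5π/12)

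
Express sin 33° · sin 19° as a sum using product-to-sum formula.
sin 33° sin 19° = (1/2)[cos(33°-19°) - cos(33°+19°)]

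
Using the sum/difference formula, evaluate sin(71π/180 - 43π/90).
sin(71π/180 - 43π/90) = sin 71π/180 cos 43π/90 - cos 71π/180 sin 43π/90 = -(√6-√2)/4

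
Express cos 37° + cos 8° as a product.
cos 37° + cos 8° = 2 cos(22.5°) cos(14.5°)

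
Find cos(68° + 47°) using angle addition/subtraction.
cos(68° + 47°) = cos 68° cos 47° - sin 68° sin 47° = -0.4226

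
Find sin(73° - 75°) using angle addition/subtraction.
sin(73° - 75°) = sin 73° cos 75° - cos 73° sin 75° = -0.0349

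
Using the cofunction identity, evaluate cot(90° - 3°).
cot(90° - 3°) = tan(3°) = 0.05241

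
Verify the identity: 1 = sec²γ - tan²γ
RHS = 1/cos²γ - sin²γ/cos²γ = (1 - sin²γ)/cos²γ = cos²γ/cos²γ = 1 = LHS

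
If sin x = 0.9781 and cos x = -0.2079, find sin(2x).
sin(2x) = 2 sin x cos x = -0.4067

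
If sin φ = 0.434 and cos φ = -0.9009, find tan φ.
tan φ = sin φ / cos φ = -0.4817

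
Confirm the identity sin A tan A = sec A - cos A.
RHS = 1/cos A - cos A = (1 - cos²A)/cos A = sin²A/cos A = sin A · (sin A/cos A) = sin A tan A = LHS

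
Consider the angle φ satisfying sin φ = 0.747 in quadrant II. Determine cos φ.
cos φ = ±√(1 - sin²φ) = -0.6648 (negative in QII)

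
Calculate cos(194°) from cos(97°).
cos(194°) = cos²97° - sin²97° = -0.9703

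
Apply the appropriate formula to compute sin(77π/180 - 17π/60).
sin(77π/180 - 17π/60) = sin 77π/180 cos 17π/60 - cos 77π/180 sin 17π/60 = 0.4384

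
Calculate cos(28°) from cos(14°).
cos(28°) = cos²14° - sin²14° = 0.8829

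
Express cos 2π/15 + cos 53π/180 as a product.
cos 2π/15 + cos 53π/180 = 2 cos(77π/360) cos(-29π/360)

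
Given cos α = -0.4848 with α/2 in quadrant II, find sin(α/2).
sin(α/2) = ±√((1 - cos α)/2); positive since α/2 ∈ QII, so sin(α/2) = 0.8616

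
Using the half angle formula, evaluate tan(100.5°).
tan(100.5°) = sin 201° / (1 + cos 201°) = -5.396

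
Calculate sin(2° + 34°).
sin(2° + 34°) = sin 2° cos 34° + cos 2° sin 34° = 0.5878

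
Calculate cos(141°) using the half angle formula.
cos(141°) = -√((1 + cos 282°)/2) = -0.7771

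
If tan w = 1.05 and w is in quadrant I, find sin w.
sin w = 0.7241 (using tan²w + 1 = sec²w)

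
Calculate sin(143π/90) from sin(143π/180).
sin(143π/90) = 2 sin 143π/180 cos 143π/180 = -0.9613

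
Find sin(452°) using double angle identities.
sin(452°) = 2 sin 226° cos 226° = 0.9994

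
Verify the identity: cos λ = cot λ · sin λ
RHS = (cos λ/sin λ) · sin λ = cos λ = LHS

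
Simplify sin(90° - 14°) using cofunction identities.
sin(90° - 14°) = cos(14°)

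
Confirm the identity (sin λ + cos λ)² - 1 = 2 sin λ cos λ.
LHS = sin²λ + 2 sin λ cos λ + cos²λ - 1 = (sin²λ + cos²λ) + 2 sin λ cos λ - 1 = 1 + 2 sin λ cos λ - 1 = 2 sin λ cos λ = RHS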